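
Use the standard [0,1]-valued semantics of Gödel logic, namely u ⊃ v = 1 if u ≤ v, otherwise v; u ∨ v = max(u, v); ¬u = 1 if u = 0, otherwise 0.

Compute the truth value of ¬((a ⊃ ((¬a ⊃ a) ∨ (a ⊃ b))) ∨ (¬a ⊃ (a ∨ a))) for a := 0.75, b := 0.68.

¬a: Gödel ¬ of 0.75 = 0 (operand ≠ 0)
(¬a ⊃ a): 0 ≤ 0.75, so result = 1
(a ⊃ b): 0.75 > 0.68, so result = 0.68
((¬a ⊃ a) ∨ (a ⊃ b)) = max(1, 0.68) = 1
(a ⊃ ((¬a ⊃ a) ∨ (a ⊃ b))): 0.75 ≤ 1, so result = 1
¬a: Gödel ¬ of 0.75 = 0 (operand ≠ 0)
(a ∨ a) = max(0.75, 0.75) = 0.75
(¬a ⊃ (a ∨ a)): 0 ≤ 0.75, so result = 1
((a ⊃ ((¬a ⊃ a) ∨ (a ⊃ b))) ∨ (¬a ⊃ (a ∨ a))) = max(1, 1) = 1
¬((a ⊃ ((¬a ⊃ a) ∨ (a ⊃ b))) ∨ (¬a ⊃ (a ∨ a))): Gödel ¬ of 1 = 0 (operand ≠ 0)

0.00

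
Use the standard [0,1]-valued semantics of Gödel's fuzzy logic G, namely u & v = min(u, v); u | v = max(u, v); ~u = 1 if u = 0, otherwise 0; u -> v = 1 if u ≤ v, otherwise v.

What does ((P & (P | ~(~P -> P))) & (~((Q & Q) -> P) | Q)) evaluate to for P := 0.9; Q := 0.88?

0.88

~P: Gödel ¬ of 0.9 = 0 (operand ≠ 0)
(~P -> P): 0 ≤ 0.9, so result = 1
~(~P -> P): Gödel ¬ of 1 = 0 (operand ≠ 0)
(P | ~(~P -> P)) = max(0.9, 0) = 0.9
(P & (P | ~(~P -> P))) = min(0.9, 0.9) = 0.9
(Q & Q) = min(0.88, 0.88) = 0.88
((Q & Q) -> P): 0.88 ≤ 0.9, so result = 1
~((Q & Q) -> P): Gödel ¬ of 1 = 0 (operand ≠ 0)
(~((Q & Q) -> P) | Q) = max(0, 0.88) = 0.88
((P & (P | ~(~P -> P))) & (~((Q & Q) -> P) | Q)) = min(0.9, 0.88) = 0.88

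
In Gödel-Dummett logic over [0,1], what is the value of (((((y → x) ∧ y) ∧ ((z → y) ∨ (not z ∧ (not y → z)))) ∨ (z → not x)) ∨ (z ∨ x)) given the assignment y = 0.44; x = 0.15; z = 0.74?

0.74

(y → x): 0.44 > 0.15, so result = 0.15
((y → x) ∧ y) = min(0.15, 0.44) = 0.15
(z → y): 0.74 > 0.44, so result = 0.44
not z: Gödel ¬ of 0.74 = 0 (operand ≠ 0)
not y: Gödel ¬ of 0.44 = 0 (operand ≠ 0)
(not y → z): 0 ≤ 0.74, so result = 1
(not z ∧ (not y → z)) = min(0, 1) = 0
((z → y) ∨ (not z ∧ (not y → z))) = max(0.44, 0) = 0.44
(((y → x) ∧ y) ∧ ((z → y) ∨ (not z ∧ (not y → z)))) = min(0.15, 0.44) = 0.15
not x: Gödel ¬ of 0.15 = 0 (operand ≠ 0)
(z → not x): 0.74 > 0, so result = 0
((((y → x) ∧ y) ∧ ((z → y) ∨ (not z ∧ (not y → z)))) ∨ (z → not x)) = max(0.15, 0) = 0.15
(z ∨ x) = max(0.74, 0.15) = 0.74
(((((y → x) ∧ y) ∧ ((z → y) ∨ (not z ∧ (not y → z)))) ∨ (z → not x)) ∨ (z ∨ x)) = max(0.15, 0.74) = 0.74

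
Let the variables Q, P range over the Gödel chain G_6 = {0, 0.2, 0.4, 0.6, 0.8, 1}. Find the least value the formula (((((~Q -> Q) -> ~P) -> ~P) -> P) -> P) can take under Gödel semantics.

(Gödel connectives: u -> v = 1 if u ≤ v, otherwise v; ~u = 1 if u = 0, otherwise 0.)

The minimum is attained at Q = 0, P = 0.2:
  ~Q: Gödel ¬ of 0 = 1 (operand is 0)
  (~Q -> Q): 1 > 0, so result = 0
  ~P: Gödel ¬ of 0.2 = 0 (operand ≠ 0)
  ((~Q -> Q) -> ~P): 0 ≤ 0, so result = 1
  ~P: Gödel ¬ of 0.2 = 0 (operand ≠ 0)
  (((~Q -> Q) -> ~P) -> ~P): 1 > 0, so result = 0
  ((((~Q -> Q) -> ~P) -> ~P) -> P): 0 ≤ 0.2, so result = 1
  (((((~Q -> Q) -> ~P) -> ~P) -> P) -> P): 1 > 0.2, so result = 0.2
Checking all 36 assignments confirms none give a value below 0.20.

0.20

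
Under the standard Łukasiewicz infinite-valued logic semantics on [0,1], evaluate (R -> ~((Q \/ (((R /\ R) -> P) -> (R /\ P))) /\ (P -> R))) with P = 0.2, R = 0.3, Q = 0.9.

(R /\ R) = min(0.3, 0.3) = 0.3
((R /\ R) -> P): min(1, 1 − 0.3 + 0.2) = 0.9
(R /\ P) = min(0.3, 0.2) = 0.2
(((R /\ R) -> P) -> (R /\ P)): min(1, 1 − 0.9 + 0.2) = 0.3
(Q \/ (((R /\ R) -> P) -> (R /\ P))) = max(0.9, 0.3) = 0.9
(P -> R): min(1, 1 − 0.2 + 0.3) = 1
((Q \/ (((R /\ R) -> P) -> (R /\ P))) /\ (P -> R)) = min(0.9, 1) = 0.9
~((Q \/ (((R /\ R) -> P) -> (R /\ P))) /\ (P -> R)): Łukasiewicz ¬ gives 1 − 0.9 = 0.1
(R -> ~((Q \/ (((R /\ R) -> P) -> (R /\ P))) /\ (P -> R))): min(1, 1 − 0.3 + 0.1) = 0.8

0.80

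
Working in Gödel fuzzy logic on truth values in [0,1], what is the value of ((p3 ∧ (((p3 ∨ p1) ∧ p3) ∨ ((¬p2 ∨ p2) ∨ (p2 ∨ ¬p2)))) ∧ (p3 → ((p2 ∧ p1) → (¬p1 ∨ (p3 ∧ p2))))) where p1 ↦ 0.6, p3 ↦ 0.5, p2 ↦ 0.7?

(p3 ∨ p1) = max(0.5, 0.6) = 0.6
((p3 ∨ p1) ∧ p3) = min(0.6, 0.5) = 0.5
¬p2: Gödel ¬ of 0.7 = 0 (operand ≠ 0)
(¬p2 ∨ p2) = max(0, 0.7) = 0.7
¬p2: Gödel ¬ of 0.7 = 0 (operand ≠ 0)
(p2 ∨ ¬p2) = max(0.7, 0) = 0.7
((¬p2 ∨ p2) ∨ (p2 ∨ ¬p2)) = max(0.7, 0.7) = 0.7
(((p3 ∨ p1) ∧ p3) ∨ ((¬p2 ∨ p2) ∨ (p2 ∨ ¬p2))) = max(0.5, 0.7) = 0.7
(p3 ∧ (((p3 ∨ p1) ∧ p3) ∨ ((¬p2 ∨ p2) ∨ (p2 ∨ ¬p2)))) = min(0.5, 0.7) = 0.5
(p2 ∧ p1) = min(0.7, 0.6) = 0.6
¬p1: Gödel ¬ of 0.6 = 0 (operand ≠ 0)
(p3 ∧ p2) = min(0.5, 0.7) = 0.5
(¬p1 ∨ (p3 ∧ p2)) = max(0, 0.5) = 0.5
((p2 ∧ p1) → (¬p1 ∨ (p3 ∧ p2))): 0.6 > 0.5, so result = 0.5
(p3 → ((p2 ∧ p1) → (¬p1 ∨ (p3 ∧ p2)))): 0.5 ≤ 0.5, so result = 1
((p3 ∧ (((p3 ∨ p1) ∧ p3) ∨ ((¬p2 ∨ p2) ∨ (p2 ∨ ¬p2)))) ∧ (p3 → ((p2 ∧ p1) → (¬p1 ∨ (p3 ∧ p2))))) = min(0.5, 1) = 0.5

0.50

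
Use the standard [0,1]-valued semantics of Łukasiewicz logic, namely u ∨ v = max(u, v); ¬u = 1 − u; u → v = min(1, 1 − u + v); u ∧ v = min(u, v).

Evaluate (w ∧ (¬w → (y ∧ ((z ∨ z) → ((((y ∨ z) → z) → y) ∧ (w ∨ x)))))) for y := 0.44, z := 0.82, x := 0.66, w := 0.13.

0.13

¬w: Łukasiewicz ¬ gives 1 − 0.13 = 0.87
(z ∨ z) = max(0.82, 0.82) = 0.82
(y ∨ z) = max(0.44, 0.82) = 0.82
((y ∨ z) → z): min(1, 1 − 0.82 + 0.82) = 1
(((y ∨ z) → z) → y): min(1, 1 − 1 + 0.44) = 0.44
(w ∨ x) = max(0.13, 0.66) = 0.66
((((y ∨ z) → z) → y) ∧ (w ∨ x)) = min(0.44, 0.66) = 0.44
((z ∨ z) → ((((y ∨ z) → z) → y) ∧ (w ∨ x))): min(1, 1 − 0.82 + 0.44) = 0.62
(y ∧ ((z ∨ z) → ((((y ∨ z) → z) → y) ∧ (w ∨ x)))) = min(0.44, 0.62) = 0.44
(¬w → (y ∧ ((z ∨ z) → ((((y ∨ z) → z) → y) ∧ (w ∨ x))))): min(1, 1 − 0.87 + 0.44) = 0.57
(w ∧ (¬w → (y ∧ ((z ∨ z) → ((((y ∨ z) → z) → y) ∧ (w ∨ x)))))) = min(0.13, 0.57) = 0.13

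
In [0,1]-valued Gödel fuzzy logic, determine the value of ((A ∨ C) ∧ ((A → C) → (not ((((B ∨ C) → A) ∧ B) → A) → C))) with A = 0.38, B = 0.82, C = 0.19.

(A ∨ C) = max(0.38, 0.19) = 0.38
(A → C): 0.38 > 0.19, so result = 0.19
(B ∨ C) = max(0.82, 0.19) = 0.82
((B ∨ C) → A): 0.82 > 0.38, so result = 0.38
(((B ∨ C) → A) ∧ B) = min(0.38, 0.82) = 0.38
((((B ∨ C) → A) ∧ B) → A): 0.38 ≤ 0.38, so result = 1
not ((((B ∨ C) → A) ∧ B) → A): Gödel ¬ of 1 = 0 (operand ≠ 0)
(not ((((B ∨ C) → A) ∧ B) → A) → C): 0 ≤ 0.19, so result = 1
((A → C) → (not ((((B ∨ C) → A) ∧ B) → A) → C)): 0.19 ≤ 1, so result = 1
((A ∨ C) ∧ ((A → C) → (not ((((B ∨ C) → A) ∧ B) → A) → C))) = min(0.38, 1) = 0.38

0.38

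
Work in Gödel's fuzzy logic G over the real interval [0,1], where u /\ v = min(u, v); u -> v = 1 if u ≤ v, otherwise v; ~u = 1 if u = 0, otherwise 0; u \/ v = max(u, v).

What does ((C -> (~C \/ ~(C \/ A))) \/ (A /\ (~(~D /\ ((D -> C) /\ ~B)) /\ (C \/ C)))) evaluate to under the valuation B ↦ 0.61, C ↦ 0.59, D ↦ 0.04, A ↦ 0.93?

~C: Gödel ¬ of 0.59 = 0 (operand ≠ 0)
(C \/ A) = max(0.59, 0.93) = 0.93
~(C \/ A): Gödel ¬ of 0.93 = 0 (operand ≠ 0)
(~C \/ ~(C \/ A)) = max(0, 0) = 0
(C -> (~C \/ ~(C \/ A))): 0.59 > 0, so result = 0
~D: Gödel ¬ of 0.04 = 0 (operand ≠ 0)
(D -> C): 0.04 ≤ 0.59, so result = 1
~B: Gödel ¬ of 0.61 = 0 (operand ≠ 0)
((D -> C) /\ ~B) = min(1, 0) = 0
(~D /\ ((D -> C) /\ ~B)) = min(0, 0) = 0
~(~D /\ ((D -> C) /\ ~B)): Gödel ¬ of 0 = 1 (operand is 0)
(C \/ C) = max(0.59, 0.59) = 0.59
(~(~D /\ ((D -> C) /\ ~B)) /\ (C \/ C)) = min(1, 0.59) = 0.59
(A /\ (~(~D /\ ((D -> C) /\ ~B)) /\ (C \/ C))) = min(0.93, 0.59) = 0.59
((C -> (~C \/ ~(C \/ A))) \/ (A /\ (~(~D /\ ((D -> C) /\ ~B)) /\ (C \/ C)))) = max(0, 0.59) = 0.59

0.59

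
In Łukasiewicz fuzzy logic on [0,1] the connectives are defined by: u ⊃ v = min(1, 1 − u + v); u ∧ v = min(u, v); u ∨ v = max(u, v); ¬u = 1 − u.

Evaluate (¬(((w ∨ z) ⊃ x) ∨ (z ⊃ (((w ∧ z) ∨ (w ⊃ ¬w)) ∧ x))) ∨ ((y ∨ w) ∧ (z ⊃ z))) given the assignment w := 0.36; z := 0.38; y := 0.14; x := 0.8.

(w ∨ z) = max(0.36, 0.38) = 0.38
((w ∨ z) ⊃ x): min(1, 1 − 0.38 + 0.8) = 1
(w ∧ z) = min(0.36, 0.38) = 0.36
¬w: Łukasiewicz ¬ gives 1 − 0.36 = 0.64
(w ⊃ ¬w): min(1, 1 − 0.36 + 0.64) = 1
((w ∧ z) ∨ (w ⊃ ¬w)) = max(0.36, 1) = 1
(((w ∧ z) ∨ (w ⊃ ¬w)) ∧ x) = min(1, 0.8) = 0.8
(z ⊃ (((w ∧ z) ∨ (w ⊃ ¬w)) ∧ x)): min(1, 1 − 0.38 + 0.8) = 1
(((w ∨ z) ⊃ x) ∨ (z ⊃ (((w ∧ z) ∨ (w ⊃ ¬w)) ∧ x))) = max(1, 1) = 1
¬(((w ∨ z) ⊃ x) ∨ (z ⊃ (((w ∧ z) ∨ (w ⊃ ¬w)) ∧ x))): Łukasiewicz ¬ gives 1 − 1 = 0
(y ∨ w) = max(0.14, 0.36) = 0.36
(z ⊃ z): min(1, 1 − 0.38 + 0.38) = 1
((y ∨ w) ∧ (z ⊃ z)) = min(0.36, 1) = 0.36
(¬(((w ∨ z) ⊃ x) ∨ (z ⊃ (((w ∧ z) ∨ (w ⊃ ¬w)) ∧ x))) ∨ ((y ∨ w) ∧ (z ⊃ z))) = max(0, 0.36) = 0.36

0.36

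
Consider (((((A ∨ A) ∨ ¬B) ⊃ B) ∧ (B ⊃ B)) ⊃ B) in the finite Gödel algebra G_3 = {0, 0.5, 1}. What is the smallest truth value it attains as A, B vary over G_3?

The minimum is attained at A = 0, B = 0.5:
  (A ∨ A) = max(0, 0) = 0
  ¬B: Gödel ¬ of 0.5 = 0 (operand ≠ 0)
  ((A ∨ A) ∨ ¬B) = max(0, 0) = 0
  (((A ∨ A) ∨ ¬B) ⊃ B): 0 ≤ 0.5, so result = 1
  (B ⊃ B): 0.5 ≤ 0.5, so result = 1
  ((((A ∨ A) ∨ ¬B) ⊃ B) ∧ (B ⊃ B)) = min(1, 1) = 1
  (((((A ∨ A) ∨ ¬B) ⊃ B) ∧ (B ⊃ B)) ⊃ B): 1 > 0.5, so result = 0.5
Checking all 9 assignments confirms none give a value below 0.50.

0.50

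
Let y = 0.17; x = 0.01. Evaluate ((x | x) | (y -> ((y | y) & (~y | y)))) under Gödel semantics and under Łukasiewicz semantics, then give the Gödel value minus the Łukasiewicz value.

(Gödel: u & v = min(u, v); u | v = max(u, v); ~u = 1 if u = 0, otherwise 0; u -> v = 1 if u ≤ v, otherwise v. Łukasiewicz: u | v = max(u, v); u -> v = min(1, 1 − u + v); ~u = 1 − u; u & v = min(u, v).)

Gödel evaluation:
  (x | x) = max(0.01, 0.01) = 0.01
  (y | y) = max(0.17, 0.17) = 0.17
  ~y: Gödel ¬ of 0.17 = 0 (operand ≠ 0)
  (~y | y) = max(0, 0.17) = 0.17
  ((y | y) & (~y | y)) = min(0.17, 0.17) = 0.17
  (y -> ((y | y) & (~y | y))): 0.17 ≤ 0.17, so result = 1
  ((x | x) | (y -> ((y | y) & (~y | y)))) = max(0.01, 1) = 1
  Gödel value = 1
Łukasiewicz evaluation:
  (x | x) = max(0.01, 0.01) = 0.01
  (y | y) = max(0.17, 0.17) = 0.17
  ~y: Łukasiewicz ¬ gives 1 − 0.17 = 0.83
  (~y | y) = max(0.83, 0.17) = 0.83
  ((y | y) & (~y | y)) = min(0.17, 0.83) = 0.17
  (y -> ((y | y) & (~y | y))): min(1, 1 − 0.17 + 0.17) = 1
  ((x | x) | (y -> ((y | y) & (~y | y)))) = max(0.01, 1) = 1
  Łukasiewicz value = 1
Difference: 1 − 1 = 0.00

0.00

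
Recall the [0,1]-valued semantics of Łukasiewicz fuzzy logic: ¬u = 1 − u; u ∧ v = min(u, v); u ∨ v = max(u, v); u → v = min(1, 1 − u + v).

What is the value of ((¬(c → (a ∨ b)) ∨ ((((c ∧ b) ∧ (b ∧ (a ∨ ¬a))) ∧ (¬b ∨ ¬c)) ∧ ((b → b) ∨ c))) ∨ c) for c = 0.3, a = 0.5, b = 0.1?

0.30

(a ∨ b) = max(0.5, 0.1) = 0.5
(c → (a ∨ b)): min(1, 1 − 0.3 + 0.5) = 1
¬(c → (a ∨ b)): Łukasiewicz ¬ gives 1 − 1 = 0
(c ∧ b) = min(0.3, 0.1) = 0.1
¬a: Łukasiewicz ¬ gives 1 − 0.5 = 0.5
(a ∨ ¬a) = max(0.5, 0.5) = 0.5
(b ∧ (a ∨ ¬a)) = min(0.1, 0.5) = 0.1
((c ∧ b) ∧ (b ∧ (a ∨ ¬a))) = min(0.1, 0.1) = 0.1
¬b: Łukasiewicz ¬ gives 1 − 0.1 = 0.9
¬c: Łukasiewicz ¬ gives 1 − 0.3 = 0.7
(¬b ∨ ¬c) = max(0.9, 0.7) = 0.9
(((c ∧ b) ∧ (b ∧ (a ∨ ¬a))) ∧ (¬b ∨ ¬c)) = min(0.1, 0.9) = 0.1
(b → b): min(1, 1 − 0.1 + 0.1) = 1
((b → b) ∨ c) = max(1, 0.3) = 1
((((c ∧ b) ∧ (b ∧ (a ∨ ¬a))) ∧ (¬b ∨ ¬c)) ∧ ((b → b) ∨ c)) = min(0.1, 1) = 0.1
(¬(c → (a ∨ b)) ∨ ((((c ∧ b) ∧ (b ∧ (a ∨ ¬a))) ∧ (¬b ∨ ¬c)) ∧ ((b → b) ∨ c))) = max(0, 0.1) = 0.1
((¬(c → (a ∨ b)) ∨ ((((c ∧ b) ∧ (b ∧ (a ∨ ¬a))) ∧ (¬b ∨ ¬c)) ∧ ((b → b) ∨ c))) ∨ c) = max(0.1, 0.3) = 0.3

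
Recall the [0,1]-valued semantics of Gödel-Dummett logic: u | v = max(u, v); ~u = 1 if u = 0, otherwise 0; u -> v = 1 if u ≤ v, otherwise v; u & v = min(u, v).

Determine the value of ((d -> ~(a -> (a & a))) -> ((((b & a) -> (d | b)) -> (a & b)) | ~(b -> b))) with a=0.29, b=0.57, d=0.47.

(a & a) = min(0.29, 0.29) = 0.29
(a -> (a & a)): 0.29 ≤ 0.29, so result = 1
~(a -> (a & a)): Gödel ¬ of 1 = 0 (operand ≠ 0)
(d -> ~(a -> (a & a))): 0.47 > 0, so result = 0
(b & a) = min(0.57, 0.29) = 0.29
(d | b) = max(0.47, 0.57) = 0.57
((b & a) -> (d | b)): 0.29 ≤ 0.57, so result = 1
(a & b) = min(0.29, 0.57) = 0.29
(((b & a) -> (d | b)) -> (a & b)): 1 > 0.29, so result = 0.29
(b -> b): 0.57 ≤ 0.57, so result = 1
~(b -> b): Gödel ¬ of 1 = 0 (operand ≠ 0)
((((b & a) -> (d | b)) -> (a & b)) | ~(b -> b)) = max(0.29, 0) = 0.29
((d -> ~(a -> (a & a))) -> ((((b & a) -> (d | b)) -> (a & b)) | ~(b -> b))): 0 ≤ 0.29, so result = 1

1.00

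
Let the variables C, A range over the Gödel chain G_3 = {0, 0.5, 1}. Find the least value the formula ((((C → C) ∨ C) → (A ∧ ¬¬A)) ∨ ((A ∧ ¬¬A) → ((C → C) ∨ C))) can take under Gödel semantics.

1.00

Every assignment gives 1. For instance at C = 0, A = 0:
  (C → C): 0 ≤ 0, so result = 1
  ((C → C) ∨ C) = max(1, 0) = 1
  ¬A: Gödel ¬ of 0 = 1 (operand is 0)
  ¬¬A: Gödel ¬ of 1 = 0 (operand ≠ 0)
  (A ∧ ¬¬A) = min(0, 0) = 0
  (((C → C) ∨ C) → (A ∧ ¬¬A)): 1 > 0, so result = 0
  ¬A: Gödel ¬ of 0 = 1 (operand is 0)
  ¬¬A: Gödel ¬ of 1 = 0 (operand ≠ 0)
  (A ∧ ¬¬A) = min(0, 0) = 0
  (C → C): 0 ≤ 0, so result = 1
  ((C → C) ∨ C) = max(1, 0) = 1
  ((A ∧ ¬¬A) → ((C → C) ∨ C)): 0 ≤ 1, so result = 1
  ((((C → C) ∨ C) → (A ∧ ¬¬A)) ∨ ((A ∧ ¬¬A) → ((C → C) ∨ C))) = max(0, 1) = 1
All 9 assignments give value 1 — the formula is a G_3-tautology.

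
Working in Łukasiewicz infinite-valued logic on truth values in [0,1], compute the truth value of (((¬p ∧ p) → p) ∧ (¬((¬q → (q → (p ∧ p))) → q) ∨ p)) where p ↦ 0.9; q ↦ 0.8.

¬p: Łukasiewicz ¬ gives 1 − 0.9 = 0.1
(¬p ∧ p) = min(0.1, 0.9) = 0.1
((¬p ∧ p) → p): min(1, 1 − 0.1 + 0.9) = 1
¬q: Łukasiewicz ¬ gives 1 − 0.8 = 0.2
(p ∧ p) = min(0.9, 0.9) = 0.9
(q → (p ∧ p)): min(1, 1 − 0.8 + 0.9) = 1
(¬q → (q → (p ∧ p))): min(1, 1 − 0.2 + 1) = 1
((¬q → (q → (p ∧ p))) → q): min(1, 1 − 1 + 0.8) = 0.8
¬((¬q → (q → (p ∧ p))) → q): Łukasiewicz ¬ gives 1 − 0.8 = 0.2
(¬((¬q → (q → (p ∧ p))) → q) ∨ p) = max(0.2, 0.9) = 0.9
(((¬p ∧ p) → p) ∧ (¬((¬q → (q → (p ∧ p))) → q) ∨ p)) = min(1, 0.9) = 0.9

0.90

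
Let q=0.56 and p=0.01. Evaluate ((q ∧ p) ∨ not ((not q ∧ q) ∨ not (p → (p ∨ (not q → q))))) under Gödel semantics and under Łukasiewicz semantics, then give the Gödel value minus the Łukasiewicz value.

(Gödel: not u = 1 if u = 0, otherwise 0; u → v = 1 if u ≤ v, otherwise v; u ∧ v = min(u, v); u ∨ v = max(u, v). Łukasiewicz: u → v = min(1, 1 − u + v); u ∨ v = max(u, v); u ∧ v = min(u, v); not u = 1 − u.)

Gödel evaluation:
  (q ∧ p) = min(0.56, 0.01) = 0.01
  not q: Gödel ¬ of 0.56 = 0 (operand ≠ 0)
  (not q ∧ q) = min(0, 0.56) = 0
  not q: Gödel ¬ of 0.56 = 0 (operand ≠ 0)
  (not q → q): 0 ≤ 0.56, so result = 1
  (p ∨ (not q → q)) = max(0.01, 1) = 1
  (p → (p ∨ (not q → q))): 0.01 ≤ 1, so result = 1
  not (p → (p ∨ (not q → q))): Gödel ¬ of 1 = 0 (operand ≠ 0)
  ((not q ∧ q) ∨ not (p → (p ∨ (not q → q)))) = max(0, 0) = 0
  not ((not q ∧ q) ∨ not (p → (p ∨ (not q → q)))): Gödel ¬ of 0 = 1 (operand is 0)
  ((q ∧ p) ∨ not ((not q ∧ q) ∨ not (p → (p ∨ (not q → q))))) = max(0.01, 1) = 1
  Gödel value = 1
Łukasiewicz evaluation:
  (q ∧ p) = min(0.56, 0.01) = 0.01
  not q: Łukasiewicz ¬ gives 1 − 0.56 = 0.44
  (not q ∧ q) = min(0.44, 0.56) = 0.44
  not q: Łukasiewicz ¬ gives 1 − 0.56 = 0.44
  (not q → q): min(1, 1 − 0.44 + 0.56) = 1
  (p ∨ (not q → q)) = max(0.01, 1) = 1
  (p → (p ∨ (not q → q))): min(1, 1 − 0.01 + 1) = 1
  not (p → (p ∨ (not q → q))): Łukasiewicz ¬ gives 1 − 1 = 0
  ((not q ∧ q) ∨ not (p → (p ∨ (not q → q)))) = max(0.44, 0) = 0.44
  not ((not q ∧ q) ∨ not (p → (p ∨ (not q → q)))): Łukasiewicz ¬ gives 1 − 0.44 = 0.56
  ((q ∧ p) ∨ not ((not q ∧ q) ∨ not (p → (p ∨ (not q → q))))) = max(0.01, 0.56) = 0.56
  Łukasiewicz value = 0.56
Difference: 1 − 0.56 = 0.44

0.44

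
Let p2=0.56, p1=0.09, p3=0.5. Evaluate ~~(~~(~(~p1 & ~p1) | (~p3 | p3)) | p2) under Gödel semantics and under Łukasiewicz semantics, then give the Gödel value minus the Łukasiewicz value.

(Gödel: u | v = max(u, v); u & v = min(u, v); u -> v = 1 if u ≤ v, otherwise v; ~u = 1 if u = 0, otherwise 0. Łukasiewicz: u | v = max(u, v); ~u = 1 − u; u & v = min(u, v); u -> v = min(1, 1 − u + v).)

0.44

Gödel evaluation:
  ~p1: Gödel ¬ of 0.09 = 0 (operand ≠ 0)
  ~p1: Gödel ¬ of 0.09 = 0 (operand ≠ 0)
  (~p1 & ~p1) = min(0, 0) = 0
  ~(~p1 & ~p1): Gödel ¬ of 0 = 1 (operand is 0)
  ~p3: Gödel ¬ of 0.5 = 0 (operand ≠ 0)
  (~p3 | p3) = max(0, 0.5) = 0.5
  (~(~p1 & ~p1) | (~p3 | p3)) = max(1, 0.5) = 1
  ~(~(~p1 & ~p1) | (~p3 | p3)): Gödel ¬ of 1 = 0 (operand ≠ 0)
  ~~(~(~p1 & ~p1) | (~p3 | p3)): Gödel ¬ of 0 = 1 (operand is 0)
  (~~(~(~p1 & ~p1) | (~p3 | p3)) | p2) = max(1, 0.56) = 1
  ~(~~(~(~p1 & ~p1) | (~p3 | p3)) | p2): Gödel ¬ of 1 = 0 (operand ≠ 0)
  ~~(~~(~(~p1 & ~p1) | (~p3 | p3)) | p2): Gödel ¬ of 0 = 1 (operand is 0)
  Gödel value = 1
Łukasiewicz evaluation:
  ~p1: Łukasiewicz ¬ gives 1 − 0.09 = 0.91
  ~p1: Łukasiewicz ¬ gives 1 − 0.09 = 0.91
  (~p1 & ~p1) = min(0.91, 0.91) = 0.91
  ~(~p1 & ~p1): Łukasiewicz ¬ gives 1 − 0.91 = 0.09
  ~p3: Łukasiewicz ¬ gives 1 − 0.5 = 0.5
  (~p3 | p3) = max(0.5, 0.5) = 0.5
  (~(~p1 & ~p1) | (~p3 | p3)) = max(0.09, 0.5) = 0.5
  ~(~(~p1 & ~p1) | (~p3 | p3)): Łukasiewicz ¬ gives 1 − 0.5 = 0.5
  ~~(~(~p1 & ~p1) | (~p3 | p3)): Łukasiewicz ¬ gives 1 − 0.5 = 0.5
  (~~(~(~p1 & ~p1) | (~p3 | p3)) | p2) = max(0.5, 0.56) = 0.56
  ~(~~(~(~p1 & ~p1) | (~p3 | p3)) | p2): Łukasiewicz ¬ gives 1 − 0.56 = 0.44
  ~~(~~(~(~p1 & ~p1) | (~p3 | p3)) | p2): Łukasiewicz ¬ gives 1 − 0.44 = 0.56
  Łukasiewicz value = 0.56
Difference: 1 − 0.56 = 0.44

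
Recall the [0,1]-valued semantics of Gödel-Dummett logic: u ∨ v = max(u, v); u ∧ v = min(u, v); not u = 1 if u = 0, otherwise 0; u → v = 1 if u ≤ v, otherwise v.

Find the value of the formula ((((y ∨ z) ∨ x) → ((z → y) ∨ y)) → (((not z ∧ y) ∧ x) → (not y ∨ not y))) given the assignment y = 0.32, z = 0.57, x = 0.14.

(y ∨ z) = max(0.32, 0.57) = 0.57
((y ∨ z) ∨ x) = max(0.57, 0.14) = 0.57
(z → y): 0.57 > 0.32, so result = 0.32
((z → y) ∨ y) = max(0.32, 0.32) = 0.32
(((y ∨ z) ∨ x) → ((z → y) ∨ y)): 0.57 > 0.32, so result = 0.32
not z: Gödel ¬ of 0.57 = 0 (operand ≠ 0)
(not z ∧ y) = min(0, 0.32) = 0
((not z ∧ y) ∧ x) = min(0, 0.14) = 0
not y: Gödel ¬ of 0.32 = 0 (operand ≠ 0)
not y: Gödel ¬ of 0.32 = 0 (operand ≠ 0)
(not y ∨ not y) = max(0, 0) = 0
(((not z ∧ y) ∧ x) → (not y ∨ not y)): 0 ≤ 0, so result = 1
((((y ∨ z) ∨ x) → ((z → y) ∨ y)) → (((not z ∧ y) ∧ x) → (not y ∨ not y))): 0.32 ≤ 1, so result = 1

1.00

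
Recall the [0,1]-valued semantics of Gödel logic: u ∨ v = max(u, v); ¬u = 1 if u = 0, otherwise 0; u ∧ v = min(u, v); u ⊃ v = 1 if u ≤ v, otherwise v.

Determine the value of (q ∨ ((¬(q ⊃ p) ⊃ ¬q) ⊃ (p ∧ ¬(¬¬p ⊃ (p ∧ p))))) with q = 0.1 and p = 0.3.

(q ⊃ p): 0.1 ≤ 0.3, so result = 1
¬(q ⊃ p): Gödel ¬ of 1 = 0 (operand ≠ 0)
¬q: Gödel ¬ of 0.1 = 0 (operand ≠ 0)
(¬(q ⊃ p) ⊃ ¬q): 0 ≤ 0, so result = 1
¬p: Gödel ¬ of 0.3 = 0 (operand ≠ 0)
¬¬p: Gödel ¬ of 0 = 1 (operand is 0)
(p ∧ p) = min(0.3, 0.3) = 0.3
(¬¬p ⊃ (p ∧ p)): 1 > 0.3, so result = 0.3
¬(¬¬p ⊃ (p ∧ p)): Gödel ¬ of 0.3 = 0 (operand ≠ 0)
(p ∧ ¬(¬¬p ⊃ (p ∧ p))) = min(0.3, 0) = 0
((¬(q ⊃ p) ⊃ ¬q) ⊃ (p ∧ ¬(¬¬p ⊃ (p ∧ p)))): 1 > 0, so result = 0
(q ∨ ((¬(q ⊃ p) ⊃ ¬q) ⊃ (p ∧ ¬(¬¬p ⊃ (p ∧ p))))) = max(0.1, 0) = 0.1

0.10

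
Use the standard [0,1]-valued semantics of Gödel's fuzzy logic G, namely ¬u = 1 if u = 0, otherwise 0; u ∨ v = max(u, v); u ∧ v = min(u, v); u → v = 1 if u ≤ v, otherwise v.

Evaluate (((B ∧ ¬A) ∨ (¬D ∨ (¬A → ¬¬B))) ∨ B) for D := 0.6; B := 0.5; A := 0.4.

¬A: Gödel ¬ of 0.4 = 0 (operand ≠ 0)
(B ∧ ¬A) = min(0.5, 0) = 0
¬D: Gödel ¬ of 0.6 = 0 (operand ≠ 0)
¬A: Gödel ¬ of 0.4 = 0 (operand ≠ 0)
¬B: Gödel ¬ of 0.5 = 0 (operand ≠ 0)
¬¬B: Gödel ¬ of 0 = 1 (operand is 0)
(¬A → ¬¬B): 0 ≤ 1, so result = 1
(¬D ∨ (¬A → ¬¬B)) = max(0, 1) = 1
((B ∧ ¬A) ∨ (¬D ∨ (¬A → ¬¬B))) = max(0, 1) = 1
(((B ∧ ¬A) ∨ (¬D ∨ (¬A → ¬¬B))) ∨ B) = max(1, 0.5) = 1

1.00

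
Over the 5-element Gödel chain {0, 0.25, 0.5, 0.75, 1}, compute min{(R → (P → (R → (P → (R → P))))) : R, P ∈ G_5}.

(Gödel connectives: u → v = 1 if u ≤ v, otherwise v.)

1.00

Every assignment gives 1. For instance at R = 0, P = 0:
  (R → P): 0 ≤ 0, so result = 1
  (P → (R → P)): 0 ≤ 1, so result = 1
  (R → (P → (R → P))): 0 ≤ 1, so result = 1
  (P → (R → (P → (R → P)))): 0 ≤ 1, so result = 1
  (R → (P → (R → (P → (R → P))))): 0 ≤ 1, so result = 1
All 25 assignments give value 1 — the formula is a G_5-tautology.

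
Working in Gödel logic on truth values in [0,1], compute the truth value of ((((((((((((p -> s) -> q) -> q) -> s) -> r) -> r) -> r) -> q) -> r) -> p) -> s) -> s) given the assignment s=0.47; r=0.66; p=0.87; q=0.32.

1.00

(p -> s): 0.87 > 0.47, so result = 0.47
((p -> s) -> q): 0.47 > 0.32, so result = 0.32
(((p -> s) -> q) -> q): 0.32 ≤ 0.32, so result = 1
((((p -> s) -> q) -> q) -> s): 1 > 0.47, so result = 0.47
(((((p -> s) -> q) -> q) -> s) -> r): 0.47 ≤ 0.66, so result = 1
((((((p -> s) -> q) -> q) -> s) -> r) -> r): 1 > 0.66, so result = 0.66
(((((((p -> s) -> q) -> q) -> s) -> r) -> r) -> r): 0.66 ≤ 0.66, so result = 1
((((((((p -> s) -> q) -> q) -> s) -> r) -> r) -> r) -> q): 1 > 0.32, so result = 0.32
(((((((((p -> s) -> q) -> q) -> s) -> r) -> r) -> r) -> q) -> r): 0.32 ≤ 0.66, so result = 1
((((((((((p -> s) -> q) -> q) -> s) -> r) -> r) -> r) -> q) -> r) -> p): 1 > 0.87, so result = 0.87
(((((((((((p -> s) -> q) -> q) -> s) -> r) -> r) -> r) -> q) -> r) -> p) -> s): 0.87 > 0.47, so result = 0.47
((((((((((((p -> s) -> q) -> q) -> s) -> r) -> r) -> r) -> q) -> r) -> p) -> s) -> s): 0.47 ≤ 0.47, so result = 1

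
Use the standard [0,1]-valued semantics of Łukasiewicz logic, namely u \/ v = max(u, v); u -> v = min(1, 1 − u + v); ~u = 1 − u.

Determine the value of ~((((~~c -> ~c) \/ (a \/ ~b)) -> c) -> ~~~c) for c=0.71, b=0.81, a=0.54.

~c: Łukasiewicz ¬ gives 1 − 0.71 = 0.29
~~c: Łukasiewicz ¬ gives 1 − 0.29 = 0.71
~c: Łukasiewicz ¬ gives 1 − 0.71 = 0.29
(~~c -> ~c): min(1, 1 − 0.71 + 0.29) = 0.58
~b: Łukasiewicz ¬ gives 1 − 0.81 = 0.19
(a \/ ~b) = max(0.54, 0.19) = 0.54
((~~c -> ~c) \/ (a \/ ~b)) = max(0.58, 0.54) = 0.58
(((~~c -> ~c) \/ (a \/ ~b)) -> c): min(1, 1 − 0.58 + 0.71) = 1
~c: Łukasiewicz ¬ gives 1 − 0.71 = 0.29
~~c: Łukasiewicz ¬ gives 1 − 0.29 = 0.71
~~~c: Łukasiewicz ¬ gives 1 − 0.71 = 0.29
((((~~c -> ~c) \/ (a \/ ~b)) -> c) -> ~~~c): min(1, 1 − 1 + 0.29) = 0.29
~((((~~c -> ~c) \/ (a \/ ~b)) -> c) -> ~~~c): Łukasiewicz ¬ gives 1 − 0.29 = 0.71

0.71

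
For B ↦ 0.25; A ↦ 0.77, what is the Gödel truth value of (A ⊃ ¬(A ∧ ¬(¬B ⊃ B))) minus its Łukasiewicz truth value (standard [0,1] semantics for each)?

0.27

Gödel evaluation:
  ¬B: Gödel ¬ of 0.25 = 0 (operand ≠ 0)
  (¬B ⊃ B): 0 ≤ 0.25, so result = 1
  ¬(¬B ⊃ B): Gödel ¬ of 1 = 0 (operand ≠ 0)
  (A ∧ ¬(¬B ⊃ B)) = min(0.77, 0) = 0
  ¬(A ∧ ¬(¬B ⊃ B)): Gödel ¬ of 0 = 1 (operand is 0)
  (A ⊃ ¬(A ∧ ¬(¬B ⊃ B))): 0.77 ≤ 1, so result = 1
  Gödel value = 1
Łukasiewicz evaluation:
  ¬B: Łukasiewicz ¬ gives 1 − 0.25 = 0.75
  (¬B ⊃ B): min(1, 1 − 0.75 + 0.25) = 0.5
  ¬(¬B ⊃ B): Łukasiewicz ¬ gives 1 − 0.5 = 0.5
  (A ∧ ¬(¬B ⊃ B)) = min(0.77, 0.5) = 0.5
  ¬(A ∧ ¬(¬B ⊃ B)): Łukasiewicz ¬ gives 1 − 0.5 = 0.5
  (A ⊃ ¬(A ∧ ¬(¬B ⊃ B))): min(1, 1 − 0.77 + 0.5) = 0.73
  Łukasiewicz value = 0.73
Difference: 1 − 0.73 = 0.27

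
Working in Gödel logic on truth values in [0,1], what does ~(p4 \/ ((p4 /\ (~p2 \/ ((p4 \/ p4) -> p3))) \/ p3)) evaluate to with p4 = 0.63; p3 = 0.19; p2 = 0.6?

0.00

~p2: Gödel ¬ of 0.6 = 0 (operand ≠ 0)
(p4 \/ p4) = max(0.63, 0.63) = 0.63
((p4 \/ p4) -> p3): 0.63 > 0.19, so result = 0.19
(~p2 \/ ((p4 \/ p4) -> p3)) = max(0, 0.19) = 0.19
(p4 /\ (~p2 \/ ((p4 \/ p4) -> p3))) = min(0.63, 0.19) = 0.19
((p4 /\ (~p2 \/ ((p4 \/ p4) -> p3))) \/ p3) = max(0.19, 0.19) = 0.19
(p4 \/ ((p4 /\ (~p2 \/ ((p4 \/ p4) -> p3))) \/ p3)) = max(0.63, 0.19) = 0.63
~(p4 \/ ((p4 /\ (~p2 \/ ((p4 \/ p4) -> p3))) \/ p3)): Gödel ¬ of 0.63 = 0 (operand ≠ 0)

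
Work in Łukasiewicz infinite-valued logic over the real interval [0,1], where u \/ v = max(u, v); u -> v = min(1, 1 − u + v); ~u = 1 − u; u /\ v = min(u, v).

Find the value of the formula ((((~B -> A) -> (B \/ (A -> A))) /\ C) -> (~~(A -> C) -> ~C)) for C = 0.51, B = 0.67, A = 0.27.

~B: Łukasiewicz ¬ gives 1 − 0.67 = 0.33
(~B -> A): min(1, 1 − 0.33 + 0.27) = 0.94
(A -> A): min(1, 1 − 0.27 + 0.27) = 1
(B \/ (A -> A)) = max(0.67, 1) = 1
((~B -> A) -> (B \/ (A -> A))): min(1, 1 − 0.94 + 1) = 1
(((~B -> A) -> (B \/ (A -> A))) /\ C) = min(1, 0.51) = 0.51
(A -> C): min(1, 1 − 0.27 + 0.51) = 1
~(A -> C): Łukasiewicz ¬ gives 1 − 1 = 0
~~(A -> C): Łukasiewicz ¬ gives 1 − 0 = 1
~C: Łukasiewicz ¬ gives 1 − 0.51 = 0.49
(~~(A -> C) -> ~C): min(1, 1 − 1 + 0.49) = 0.49
((((~B -> A) -> (B \/ (A -> A))) /\ C) -> (~~(A -> C) -> ~C)): min(1, 1 − 0.51 + 0.49) = 0.98

0.98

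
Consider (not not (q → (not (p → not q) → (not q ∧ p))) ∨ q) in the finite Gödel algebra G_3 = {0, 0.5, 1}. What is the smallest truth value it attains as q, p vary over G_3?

The minimum is attained at q = 0.5, p = 0.5:
  not q: Gödel ¬ of 0.5 = 0 (operand ≠ 0)
  (p → not q): 0.5 > 0, so result = 0
  not (p → not q): Gödel ¬ of 0 = 1 (operand is 0)
  not q: Gödel ¬ of 0.5 = 0 (operand ≠ 0)
  (not q ∧ p) = min(0, 0.5) = 0
  (not (p → not q) → (not q ∧ p)): 1 > 0, so result = 0
  (q → (not (p → not q) → (not q ∧ p))): 0.5 > 0, so result = 0
  not (q → (not (p → not q) → (not q ∧ p))): Gödel ¬ of 0 = 1 (operand is 0)
  not not (q → (not (p → not q) → (not q ∧ p))): Gödel ¬ of 1 = 0 (operand ≠ 0)
  (not not (q → (not (p → not q) → (not q ∧ p))) ∨ q) = max(0, 0.5) = 0.5
Checking all 9 assignments confirms none give a value below 0.50.

0.50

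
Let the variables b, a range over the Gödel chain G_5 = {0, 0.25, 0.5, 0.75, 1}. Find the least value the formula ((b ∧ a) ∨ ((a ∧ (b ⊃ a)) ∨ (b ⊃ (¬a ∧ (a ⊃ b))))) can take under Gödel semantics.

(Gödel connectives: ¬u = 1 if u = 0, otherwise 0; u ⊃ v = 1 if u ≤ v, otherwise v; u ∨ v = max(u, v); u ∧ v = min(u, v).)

0.25

The minimum is attained at b = 0.25, a = 0.25:
  (b ∧ a) = min(0.25, 0.25) = 0.25
  (b ⊃ a): 0.25 ≤ 0.25, so result = 1
  (a ∧ (b ⊃ a)) = min(0.25, 1) = 0.25
  ¬a: Gödel ¬ of 0.25 = 0 (operand ≠ 0)
  (a ⊃ b): 0.25 ≤ 0.25, so result = 1
  (¬a ∧ (a ⊃ b)) = min(0, 1) = 0
  (b ⊃ (¬a ∧ (a ⊃ b))): 0.25 > 0, so result = 0
  ((a ∧ (b ⊃ a)) ∨ (b ⊃ (¬a ∧ (a ⊃ b)))) = max(0.25, 0) = 0.25
  ((b ∧ a) ∨ ((a ∧ (b ⊃ a)) ∨ (b ⊃ (¬a ∧ (a ⊃ b))))) = max(0.25, 0.25) = 0.25
Checking all 25 assignments confirms none give a value below 0.25.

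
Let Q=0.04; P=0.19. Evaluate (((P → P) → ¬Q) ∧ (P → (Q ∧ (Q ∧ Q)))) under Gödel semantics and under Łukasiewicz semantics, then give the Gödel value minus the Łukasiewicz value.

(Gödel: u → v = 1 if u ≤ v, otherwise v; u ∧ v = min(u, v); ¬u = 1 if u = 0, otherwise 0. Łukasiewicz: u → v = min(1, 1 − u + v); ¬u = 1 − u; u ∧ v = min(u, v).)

-0.85

Gödel evaluation:
  (P → P): 0.19 ≤ 0.19, so result = 1
  ¬Q: Gödel ¬ of 0.04 = 0 (operand ≠ 0)
  ((P → P) → ¬Q): 1 > 0, so result = 0
  (Q ∧ Q) = min(0.04, 0.04) = 0.04
  (Q ∧ (Q ∧ Q)) = min(0.04, 0.04) = 0.04
  (P → (Q ∧ (Q ∧ Q))): 0.19 > 0.04, so result = 0.04
  (((P → P) → ¬Q) ∧ (P → (Q ∧ (Q ∧ Q)))) = min(0, 0.04) = 0
  Gödel value = 0
Łukasiewicz evaluation:
  (P → P): min(1, 1 − 0.19 + 0.19) = 1
  ¬Q: Łukasiewicz ¬ gives 1 − 0.04 = 0.96
  ((P → P) → ¬Q): min(1, 1 − 1 + 0.96) = 0.96
  (Q ∧ Q) = min(0.04, 0.04) = 0.04
  (Q ∧ (Q ∧ Q)) = min(0.04, 0.04) = 0.04
  (P → (Q ∧ (Q ∧ Q))): min(1, 1 − 0.19 + 0.04) = 0.85
  (((P → P) → ¬Q) ∧ (P → (Q ∧ (Q ∧ Q)))) = min(0.96, 0.85) = 0.85
  Łukasiewicz value = 0.85
Difference: 0 − 0.85 = -0.85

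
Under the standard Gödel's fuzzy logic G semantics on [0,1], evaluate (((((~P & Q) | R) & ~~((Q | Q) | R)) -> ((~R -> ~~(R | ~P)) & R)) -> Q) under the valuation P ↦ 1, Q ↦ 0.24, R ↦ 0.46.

0.24

~P: Gödel ¬ of 1 = 0 (operand ≠ 0)
(~P & Q) = min(0, 0.24) = 0
((~P & Q) | R) = max(0, 0.46) = 0.46
(Q | Q) = max(0.24, 0.24) = 0.24
((Q | Q) | R) = max(0.24, 0.46) = 0.46
~((Q | Q) | R): Gödel ¬ of 0.46 = 0 (operand ≠ 0)
~~((Q | Q) | R): Gödel ¬ of 0 = 1 (operand is 0)
(((~P & Q) | R) & ~~((Q | Q) | R)) = min(0.46, 1) = 0.46
~R: Gödel ¬ of 0.46 = 0 (operand ≠ 0)
~P: Gödel ¬ of 1 = 0 (operand ≠ 0)
(R | ~P) = max(0.46, 0) = 0.46
~(R | ~P): Gödel ¬ of 0.46 = 0 (operand ≠ 0)
~~(R | ~P): Gödel ¬ of 0 = 1 (operand is 0)
(~R -> ~~(R | ~P)): 0 ≤ 1, so result = 1
((~R -> ~~(R | ~P)) & R) = min(1, 0.46) = 0.46
((((~P & Q) | R) & ~~((Q | Q) | R)) -> ((~R -> ~~(R | ~P)) & R)): 0.46 ≤ 0.46, so result = 1
(((((~P & Q) | R) & ~~((Q | Q) | R)) -> ((~R -> ~~(R | ~P)) & R)) -> Q): 1 > 0.24, so result = 0.24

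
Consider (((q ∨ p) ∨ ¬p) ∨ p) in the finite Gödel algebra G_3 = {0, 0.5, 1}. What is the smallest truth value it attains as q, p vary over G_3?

0.50

The minimum is attained at q = 0, p = 0.5:
  (q ∨ p) = max(0, 0.5) = 0.5
  ¬p: Gödel ¬ of 0.5 = 0 (operand ≠ 0)
  ((q ∨ p) ∨ ¬p) = max(0.5, 0) = 0.5
  (((q ∨ p) ∨ ¬p) ∨ p) = max(0.5, 0.5) = 0.5
Checking all 9 assignments confirms none give a value below 0.50.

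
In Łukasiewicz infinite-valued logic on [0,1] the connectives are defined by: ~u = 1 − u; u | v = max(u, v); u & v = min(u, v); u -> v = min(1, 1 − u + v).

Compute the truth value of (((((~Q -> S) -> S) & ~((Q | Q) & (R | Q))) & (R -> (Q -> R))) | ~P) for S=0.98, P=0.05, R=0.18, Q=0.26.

~Q: Łukasiewicz ¬ gives 1 − 0.26 = 0.74
(~Q -> S): min(1, 1 − 0.74 + 0.98) = 1
((~Q -> S) -> S): min(1, 1 − 1 + 0.98) = 0.98
(Q | Q) = max(0.26, 0.26) = 0.26
(R | Q) = max(0.18, 0.26) = 0.26
((Q | Q) & (R | Q)) = min(0.26, 0.26) = 0.26
~((Q | Q) & (R | Q)): Łukasiewicz ¬ gives 1 − 0.26 = 0.74
(((~Q -> S) -> S) & ~((Q | Q) & (R | Q))) = min(0.98, 0.74) = 0.74
(Q -> R): min(1, 1 − 0.26 + 0.18) = 0.92
(R -> (Q -> R)): min(1, 1 − 0.18 + 0.92) = 1
((((~Q -> S) -> S) & ~((Q | Q) & (R | Q))) & (R -> (Q -> R))) = min(0.74, 1) = 0.74
~P: Łukasiewicz ¬ gives 1 − 0.05 = 0.95
(((((~Q -> S) -> S) & ~((Q | Q) & (R | Q))) & (R -> (Q -> R))) | ~P) = max(0.74, 0.95) = 0.95

0.95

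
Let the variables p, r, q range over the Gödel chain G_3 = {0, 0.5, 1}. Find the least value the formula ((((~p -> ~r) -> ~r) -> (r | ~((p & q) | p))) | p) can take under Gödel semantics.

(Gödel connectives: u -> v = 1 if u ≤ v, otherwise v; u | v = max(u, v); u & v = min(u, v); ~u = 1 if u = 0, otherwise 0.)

0.50

The minimum is attained at p = 0.5, r = 0, q = 0:
  ~p: Gödel ¬ of 0.5 = 0 (operand ≠ 0)
  ~r: Gödel ¬ of 0 = 1 (operand is 0)
  (~p -> ~r): 0 ≤ 1, so result = 1
  ~r: Gödel ¬ of 0 = 1 (operand is 0)
  ((~p -> ~r) -> ~r): 1 ≤ 1, so result = 1
  (p & q) = min(0.5, 0) = 0
  ((p & q) | p) = max(0, 0.5) = 0.5
  ~((p & q) | p): Gödel ¬ of 0.5 = 0 (operand ≠ 0)
  (r | ~((p & q) | p)) = max(0, 0) = 0
  (((~p -> ~r) -> ~r) -> (r | ~((p & q) | p))): 1 > 0, so result = 0
  ((((~p -> ~r) -> ~r) -> (r | ~((p & q) | p))) | p) = max(0, 0.5) = 0.5
Checking all 27 assignments confirms none give a value below 0.50.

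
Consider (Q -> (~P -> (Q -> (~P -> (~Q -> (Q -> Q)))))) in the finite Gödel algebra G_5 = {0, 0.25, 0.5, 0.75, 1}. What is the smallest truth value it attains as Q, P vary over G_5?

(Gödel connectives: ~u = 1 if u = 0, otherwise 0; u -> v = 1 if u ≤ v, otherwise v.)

1.00

Every assignment gives 1. For instance at Q = 0, P = 0:
  ~P: Gödel ¬ of 0 = 1 (operand is 0)
  ~P: Gödel ¬ of 0 = 1 (operand is 0)
  ~Q: Gödel ¬ of 0 = 1 (operand is 0)
  (Q -> Q): 0 ≤ 0, so result = 1
  (~Q -> (Q -> Q)): 1 ≤ 1, so result = 1
  (~P -> (~Q -> (Q -> Q))): 1 ≤ 1, so result = 1
  (Q -> (~P -> (~Q -> (Q -> Q)))): 0 ≤ 1, so result = 1
  (~P -> (Q -> (~P -> (~Q -> (Q -> Q))))): 1 ≤ 1, so result = 1
  (Q -> (~P -> (Q -> (~P -> (~Q -> (Q -> Q)))))): 0 ≤ 1, so result = 1
All 25 assignments give value 1 — the formula is a G_5-tautology.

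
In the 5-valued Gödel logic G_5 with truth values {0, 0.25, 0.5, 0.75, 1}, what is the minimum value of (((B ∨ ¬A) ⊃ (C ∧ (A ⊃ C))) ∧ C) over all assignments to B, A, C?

0.00

The minimum is attained at B = 0, A = 0, C = 0:
  ¬A: Gödel ¬ of 0 = 1 (operand is 0)
  (B ∨ ¬A) = max(0, 1) = 1
  (A ⊃ C): 0 ≤ 0, so result = 1
  (C ∧ (A ⊃ C)) = min(0, 1) = 0
  ((B ∨ ¬A) ⊃ (C ∧ (A ⊃ C))): 1 > 0, so result = 0
  (((B ∨ ¬A) ⊃ (C ∧ (A ⊃ C))) ∧ C) = min(0, 0) = 0
Checking all 125 assignments confirms none give a value below 0.00.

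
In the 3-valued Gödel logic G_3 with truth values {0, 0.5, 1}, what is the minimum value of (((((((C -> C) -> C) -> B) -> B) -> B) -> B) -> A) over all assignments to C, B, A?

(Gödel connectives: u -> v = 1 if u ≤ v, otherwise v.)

The minimum is attained at C = 0, B = 0.5, A = 0:
  (C -> C): 0 ≤ 0, so result = 1
  ((C -> C) -> C): 1 > 0, so result = 0
  (((C -> C) -> C) -> B): 0 ≤ 0.5, so result = 1
  ((((C -> C) -> C) -> B) -> B): 1 > 0.5, so result = 0.5
  (((((C -> C) -> C) -> B) -> B) -> B): 0.5 ≤ 0.5, so result = 1
  ((((((C -> C) -> C) -> B) -> B) -> B) -> B): 1 > 0.5, so result = 0.5
  (((((((C -> C) -> C) -> B) -> B) -> B) -> B) -> A): 0.5 > 0, so result = 0
Checking all 27 assignments confirms none give a value below 0.00.

0.00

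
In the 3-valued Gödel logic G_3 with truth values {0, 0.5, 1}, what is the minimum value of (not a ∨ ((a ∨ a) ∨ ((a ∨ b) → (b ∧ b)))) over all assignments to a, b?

The minimum is attained at a = 0.5, b = 0:
  not a: Gödel ¬ of 0.5 = 0 (operand ≠ 0)
  (a ∨ a) = max(0.5, 0.5) = 0.5
  (a ∨ b) = max(0.5, 0) = 0.5
  (b ∧ b) = min(0, 0) = 0
  ((a ∨ b) → (b ∧ b)): 0.5 > 0, so result = 0
  ((a ∨ a) ∨ ((a ∨ b) → (b ∧ b))) = max(0.5, 0) = 0.5
  (not a ∨ ((a ∨ a) ∨ ((a ∨ b) → (b ∧ b)))) = max(0, 0.5) = 0.5
Checking all 9 assignments confirms none give a value below 0.50.

0.50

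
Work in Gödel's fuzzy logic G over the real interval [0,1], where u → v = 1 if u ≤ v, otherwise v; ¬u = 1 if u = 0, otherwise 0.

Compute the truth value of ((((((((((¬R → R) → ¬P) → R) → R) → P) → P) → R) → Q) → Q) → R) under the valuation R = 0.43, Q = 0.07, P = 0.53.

¬R: Gödel ¬ of 0.43 = 0 (operand ≠ 0)
(¬R → R): 0 ≤ 0.43, so result = 1
¬P: Gödel ¬ of 0.53 = 0 (operand ≠ 0)
((¬R → R) → ¬P): 1 > 0, so result = 0
(((¬R → R) → ¬P) → R): 0 ≤ 0.43, so result = 1
((((¬R → R) → ¬P) → R) → R): 1 > 0.43, so result = 0.43
(((((¬R → R) → ¬P) → R) → R) → P): 0.43 ≤ 0.53, so result = 1
((((((¬R → R) → ¬P) → R) → R) → P) → P): 1 > 0.53, so result = 0.53
(((((((¬R → R) → ¬P) → R) → R) → P) → P) → R): 0.53 > 0.43, so result = 0.43
((((((((¬R → R) → ¬P) → R) → R) → P) → P) → R) → Q): 0.43 > 0.07, so result = 0.07
(((((((((¬R → R) → ¬P) → R) → R) → P) → P) → R) → Q) → Q): 0.07 ≤ 0.07, so result = 1
((((((((((¬R → R) → ¬P) → R) → R) → P) → P) → R) → Q) → Q) → R): 1 > 0.43, so result = 0.43

0.43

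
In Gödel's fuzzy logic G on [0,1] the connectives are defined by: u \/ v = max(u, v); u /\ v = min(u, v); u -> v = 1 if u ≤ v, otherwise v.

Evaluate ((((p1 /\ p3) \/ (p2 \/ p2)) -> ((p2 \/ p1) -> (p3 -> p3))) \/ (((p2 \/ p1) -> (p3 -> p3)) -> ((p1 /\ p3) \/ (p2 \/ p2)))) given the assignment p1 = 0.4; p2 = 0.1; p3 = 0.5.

(p1 /\ p3) = min(0.4, 0.5) = 0.4
(p2 \/ p2) = max(0.1, 0.1) = 0.1
((p1 /\ p3) \/ (p2 \/ p2)) = max(0.4, 0.1) = 0.4
(p2 \/ p1) = max(0.1, 0.4) = 0.4
(p3 -> p3): 0.5 ≤ 0.5, so result = 1
((p2 \/ p1) -> (p3 -> p3)): 0.4 ≤ 1, so result = 1
(((p1 /\ p3) \/ (p2 \/ p2)) -> ((p2 \/ p1) -> (p3 -> p3))): 0.4 ≤ 1, so result = 1
(p2 \/ p1) = max(0.1, 0.4) = 0.4
(p3 -> p3): 0.5 ≤ 0.5, so result = 1
((p2 \/ p1) -> (p3 -> p3)): 0.4 ≤ 1, so result = 1
(p1 /\ p3) = min(0.4, 0.5) = 0.4
(p2 \/ p2) = max(0.1, 0.1) = 0.1
((p1 /\ p3) \/ (p2 \/ p2)) = max(0.4, 0.1) = 0.4
(((p2 \/ p1) -> (p3 -> p3)) -> ((p1 /\ p3) \/ (p2 \/ p2))): 1 > 0.4, so result = 0.4
((((p1 /\ p3) \/ (p2 \/ p2)) -> ((p2 \/ p1) -> (p3 -> p3))) \/ (((p2 \/ p1) -> (p3 -> p3)) -> ((p1 /\ p3) \/ (p2 \/ p2)))) = max(1, 0.4) = 1

1.00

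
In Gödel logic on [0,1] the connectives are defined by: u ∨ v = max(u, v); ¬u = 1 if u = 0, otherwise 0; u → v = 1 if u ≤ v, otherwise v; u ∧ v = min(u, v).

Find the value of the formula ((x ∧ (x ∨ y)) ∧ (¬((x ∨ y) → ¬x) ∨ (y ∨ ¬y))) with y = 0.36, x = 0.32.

0.32

(x ∨ y) = max(0.32, 0.36) = 0.36
(x ∧ (x ∨ y)) = min(0.32, 0.36) = 0.32
(x ∨ y) = max(0.32, 0.36) = 0.36
¬x: Gödel ¬ of 0.32 = 0 (operand ≠ 0)
((x ∨ y) → ¬x): 0.36 > 0, so result = 0
¬((x ∨ y) → ¬x): Gödel ¬ of 0 = 1 (operand is 0)
¬y: Gödel ¬ of 0.36 = 0 (operand ≠ 0)
(y ∨ ¬y) = max(0.36, 0) = 0.36
(¬((x ∨ y) → ¬x) ∨ (y ∨ ¬y)) = max(1, 0.36) = 1
((x ∧ (x ∨ y)) ∧ (¬((x ∨ y) → ¬x) ∨ (y ∨ ¬y))) = min(0.32, 1) = 0.32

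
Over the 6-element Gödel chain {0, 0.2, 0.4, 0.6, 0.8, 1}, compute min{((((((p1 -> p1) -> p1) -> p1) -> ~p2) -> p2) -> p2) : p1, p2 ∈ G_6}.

0.20

The minimum is attained at p1 = 0, p2 = 0.2:
  (p1 -> p1): 0 ≤ 0, so result = 1
  ((p1 -> p1) -> p1): 1 > 0, so result = 0
  (((p1 -> p1) -> p1) -> p1): 0 ≤ 0, so result = 1
  ~p2: Gödel ¬ of 0.2 = 0 (operand ≠ 0)
  ((((p1 -> p1) -> p1) -> p1) -> ~p2): 1 > 0, so result = 0
  (((((p1 -> p1) -> p1) -> p1) -> ~p2) -> p2): 0 ≤ 0.2, so result = 1
  ((((((p1 -> p1) -> p1) -> p1) -> ~p2) -> p2) -> p2): 1 > 0.2, so result = 0.2
Checking all 36 assignments confirms none give a value below 0.20.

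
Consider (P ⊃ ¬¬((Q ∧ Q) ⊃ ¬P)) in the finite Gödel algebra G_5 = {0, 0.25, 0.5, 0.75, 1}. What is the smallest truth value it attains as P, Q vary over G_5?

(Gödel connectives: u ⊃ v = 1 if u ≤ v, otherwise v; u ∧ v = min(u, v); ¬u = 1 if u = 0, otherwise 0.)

The minimum is attained at P = 0.25, Q = 0.25:
  (Q ∧ Q) = min(0.25, 0.25) = 0.25
  ¬P: Gödel ¬ of 0.25 = 0 (operand ≠ 0)
  ((Q ∧ Q) ⊃ ¬P): 0.25 > 0, so result = 0
  ¬((Q ∧ Q) ⊃ ¬P): Gödel ¬ of 0 = 1 (operand is 0)
  ¬¬((Q ∧ Q) ⊃ ¬P): Gödel ¬ of 1 = 0 (operand ≠ 0)
  (P ⊃ ¬¬((Q ∧ Q) ⊃ ¬P)): 0.25 > 0, so result = 0
Checking all 25 assignments confirms none give a value below 0.00.

0.00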